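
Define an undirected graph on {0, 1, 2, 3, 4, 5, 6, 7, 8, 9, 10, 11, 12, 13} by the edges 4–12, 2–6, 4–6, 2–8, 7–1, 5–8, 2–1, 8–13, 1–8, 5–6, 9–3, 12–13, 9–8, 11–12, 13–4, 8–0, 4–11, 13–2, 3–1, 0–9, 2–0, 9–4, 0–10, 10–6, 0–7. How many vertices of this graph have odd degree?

Degrees: 0:5, 1:4, 2:5, 3:2, 4:5, 5:2, 6:4, 7:2, 8:6, 9:4, 10:2, 11:2, 12:3, 13:4
Odd-degree vertices: 0, 2, 4, 12.

4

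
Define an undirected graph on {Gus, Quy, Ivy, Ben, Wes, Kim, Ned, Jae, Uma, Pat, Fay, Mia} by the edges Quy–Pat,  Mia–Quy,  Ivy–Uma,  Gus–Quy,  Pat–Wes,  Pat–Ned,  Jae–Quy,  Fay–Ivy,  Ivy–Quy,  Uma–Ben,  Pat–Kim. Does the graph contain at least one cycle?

No

The graph has 12 vertices, 11 edges, and 1 connected component.
Since 11 = 12 - 1, the graph is a forest and contains no cycle.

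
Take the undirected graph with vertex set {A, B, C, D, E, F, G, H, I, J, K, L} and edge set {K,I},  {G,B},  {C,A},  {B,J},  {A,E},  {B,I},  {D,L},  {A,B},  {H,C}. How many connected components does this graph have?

3

Component: {F}
Component: {D, L}
Component: {A, B, C, E, G, H, I, J, K}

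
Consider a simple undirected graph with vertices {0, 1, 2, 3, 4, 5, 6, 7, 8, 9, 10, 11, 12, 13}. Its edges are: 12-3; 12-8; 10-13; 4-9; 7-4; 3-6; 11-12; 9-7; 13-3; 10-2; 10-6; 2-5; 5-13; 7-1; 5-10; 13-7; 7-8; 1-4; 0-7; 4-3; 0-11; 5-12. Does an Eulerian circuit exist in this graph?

Yes

Degrees: 0:2, 1:2, 2:2, 3:4, 4:4, 5:4, 6:2, 7:6, 8:2, 9:2, 10:4, 11:2, 12:4, 13:4
All degrees are even and the non-isolated vertices are connected — an Eulerian circuit exists.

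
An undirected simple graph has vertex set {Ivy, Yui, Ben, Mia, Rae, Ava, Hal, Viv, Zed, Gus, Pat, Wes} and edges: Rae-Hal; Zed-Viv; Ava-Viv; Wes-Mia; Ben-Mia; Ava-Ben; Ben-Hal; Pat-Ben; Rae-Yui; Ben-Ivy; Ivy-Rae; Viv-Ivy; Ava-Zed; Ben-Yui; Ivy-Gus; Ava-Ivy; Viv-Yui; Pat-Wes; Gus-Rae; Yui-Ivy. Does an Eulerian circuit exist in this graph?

Yes

Degrees: Ivy:6, Yui:4, Ben:6, Mia:2, Rae:4, Ava:4, Hal:2, Viv:4, Zed:2, Gus:2, Pat:2, Wes:2
All degrees are even and the non-isolated vertices are connected — an Eulerian circuit exists.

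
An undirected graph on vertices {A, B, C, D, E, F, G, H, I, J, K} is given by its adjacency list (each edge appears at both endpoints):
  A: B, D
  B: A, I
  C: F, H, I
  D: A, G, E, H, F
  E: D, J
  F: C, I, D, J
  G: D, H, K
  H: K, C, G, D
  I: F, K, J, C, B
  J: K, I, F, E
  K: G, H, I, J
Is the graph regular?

No

Degrees: A:2, B:2, C:3, D:5, E:2, F:4, G:3, H:4, I:5, J:4, K:4
Vertex A has degree 2 while D has degree 5, so the graph is not regular.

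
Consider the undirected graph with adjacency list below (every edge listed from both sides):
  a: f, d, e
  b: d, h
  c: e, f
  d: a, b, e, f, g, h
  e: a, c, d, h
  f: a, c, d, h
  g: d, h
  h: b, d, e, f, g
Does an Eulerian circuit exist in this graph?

No

Degrees: a:3, b:2, c:2, d:6, e:4, f:4, g:2, h:5
a, h have odd degree; an Eulerian circuit needs every degree to be even, so none exists.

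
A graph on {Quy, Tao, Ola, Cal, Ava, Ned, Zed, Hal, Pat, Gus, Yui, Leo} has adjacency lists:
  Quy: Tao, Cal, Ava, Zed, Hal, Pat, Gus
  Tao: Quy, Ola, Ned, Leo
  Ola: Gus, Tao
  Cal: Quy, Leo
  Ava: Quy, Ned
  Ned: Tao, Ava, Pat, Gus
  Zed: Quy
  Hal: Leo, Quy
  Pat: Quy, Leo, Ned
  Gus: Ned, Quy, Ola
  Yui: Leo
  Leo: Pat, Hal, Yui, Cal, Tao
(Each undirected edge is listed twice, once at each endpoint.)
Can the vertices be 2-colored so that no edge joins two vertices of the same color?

Yes

A valid 2-coloring puts {Tao, Cal, Ava, Zed, Hal, Pat, Gus, Yui} on one side and {Quy, Ola, Ned, Leo} on the other; every edge crosses between the two sides.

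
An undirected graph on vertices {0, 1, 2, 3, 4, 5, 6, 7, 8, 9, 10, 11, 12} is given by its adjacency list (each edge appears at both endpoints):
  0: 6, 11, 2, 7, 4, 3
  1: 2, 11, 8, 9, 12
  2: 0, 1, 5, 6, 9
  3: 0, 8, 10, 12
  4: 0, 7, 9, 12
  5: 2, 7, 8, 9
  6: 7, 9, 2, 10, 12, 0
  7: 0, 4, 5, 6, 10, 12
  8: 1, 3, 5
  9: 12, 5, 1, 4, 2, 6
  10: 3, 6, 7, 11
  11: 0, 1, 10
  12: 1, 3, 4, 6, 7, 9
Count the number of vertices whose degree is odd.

4

Degrees: 0:6, 1:5, 2:5, 3:4, 4:4, 5:4, 6:6, 7:6, 8:3, 9:6, 10:4, 11:3, 12:6
Odd-degree vertices: 1, 2, 8, 11.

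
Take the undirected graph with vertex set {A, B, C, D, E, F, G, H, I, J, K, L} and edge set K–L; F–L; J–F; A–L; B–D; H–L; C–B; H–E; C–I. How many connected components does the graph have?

3

Component: {G}
Component: {B, C, D, I}
Component: {A, E, F, H, J, K, L}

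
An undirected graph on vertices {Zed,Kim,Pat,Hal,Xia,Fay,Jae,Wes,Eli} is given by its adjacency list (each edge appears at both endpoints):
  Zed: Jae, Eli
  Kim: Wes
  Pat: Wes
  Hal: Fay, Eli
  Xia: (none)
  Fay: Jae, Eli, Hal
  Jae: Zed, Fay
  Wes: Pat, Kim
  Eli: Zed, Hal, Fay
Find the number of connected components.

3

Component: {Xia}
Component: {Kim, Pat, Wes}
Component: {Zed, Hal, Fay, Jae, Eli}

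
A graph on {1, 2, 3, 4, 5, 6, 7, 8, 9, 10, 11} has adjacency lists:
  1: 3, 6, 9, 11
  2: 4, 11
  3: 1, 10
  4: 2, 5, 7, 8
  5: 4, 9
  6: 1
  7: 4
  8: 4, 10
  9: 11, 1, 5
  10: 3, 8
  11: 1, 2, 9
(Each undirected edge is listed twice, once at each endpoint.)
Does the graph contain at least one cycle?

Yes

|V| = 11, |E| = 13, number of components = 1.
Since 13 > 11 - 1, a cycle must exist; for instance 1-9-5-4-8-10-3-1.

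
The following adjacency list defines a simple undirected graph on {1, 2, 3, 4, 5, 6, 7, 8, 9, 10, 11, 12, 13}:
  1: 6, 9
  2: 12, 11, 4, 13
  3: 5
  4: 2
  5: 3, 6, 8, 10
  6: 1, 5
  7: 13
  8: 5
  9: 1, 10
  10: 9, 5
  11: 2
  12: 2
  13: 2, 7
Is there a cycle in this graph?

Yes

The graph has 13 vertices, 12 edges, and 2 connected components.
One cycle is 1-9-10-5-6-1.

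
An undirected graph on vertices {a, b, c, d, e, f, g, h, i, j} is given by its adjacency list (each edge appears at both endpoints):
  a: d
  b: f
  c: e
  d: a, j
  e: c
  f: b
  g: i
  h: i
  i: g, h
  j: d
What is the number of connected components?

Component: {b, f}
Component: {c, e}
Component: {a, d, j}
Component: {g, h, i}

4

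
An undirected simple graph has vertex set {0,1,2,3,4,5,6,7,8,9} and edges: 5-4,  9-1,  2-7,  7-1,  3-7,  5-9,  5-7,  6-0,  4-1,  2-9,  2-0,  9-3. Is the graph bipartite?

Color {1, 2, 3, 5, 6, 8} black and {0, 4, 7, 9} white. No edge joins two same-colored vertices, so the graph is bipartite.

Yes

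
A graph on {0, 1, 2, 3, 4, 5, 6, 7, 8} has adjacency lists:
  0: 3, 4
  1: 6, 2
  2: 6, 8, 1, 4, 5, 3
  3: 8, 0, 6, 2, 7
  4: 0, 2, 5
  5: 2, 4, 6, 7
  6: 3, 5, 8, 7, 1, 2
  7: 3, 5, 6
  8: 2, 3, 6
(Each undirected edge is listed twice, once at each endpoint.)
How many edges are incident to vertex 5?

Neighbors of 5: 2, 4, 6, 7.

4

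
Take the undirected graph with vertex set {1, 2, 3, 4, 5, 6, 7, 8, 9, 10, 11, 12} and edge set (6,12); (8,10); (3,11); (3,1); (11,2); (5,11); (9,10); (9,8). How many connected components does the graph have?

5

Component: {4}
Component: {7}
Component: {6, 12}
Component: {8, 9, 10}
Component: {1, 2, 3, 5, 11}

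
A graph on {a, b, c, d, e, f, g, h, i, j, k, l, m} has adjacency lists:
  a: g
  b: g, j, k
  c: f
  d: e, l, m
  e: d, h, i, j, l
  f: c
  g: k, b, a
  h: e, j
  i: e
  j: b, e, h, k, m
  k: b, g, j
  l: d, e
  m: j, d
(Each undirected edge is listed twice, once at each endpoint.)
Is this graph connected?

No

Component: {c, f}
Component: {a, b, d, e, g, h, i, j, k, l, m}
No edge joins these 2 groups, so the graph is disconnected.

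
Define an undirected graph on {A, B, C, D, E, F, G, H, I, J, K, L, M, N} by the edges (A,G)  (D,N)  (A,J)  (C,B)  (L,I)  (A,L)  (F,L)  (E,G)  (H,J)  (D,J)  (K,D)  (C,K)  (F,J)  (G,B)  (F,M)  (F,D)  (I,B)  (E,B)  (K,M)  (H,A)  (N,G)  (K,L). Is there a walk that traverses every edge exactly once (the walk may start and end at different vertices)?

Yes

Degrees: A:4, B:4, C:2, D:4, E:2, F:4, G:4, H:2, I:2, J:4, K:4, L:4, M:2, N:2
Odd-degree vertices: none (0 total).
The non-isolated vertices are connected and exactly 0 have odd degree, so an Eulerian trail exists.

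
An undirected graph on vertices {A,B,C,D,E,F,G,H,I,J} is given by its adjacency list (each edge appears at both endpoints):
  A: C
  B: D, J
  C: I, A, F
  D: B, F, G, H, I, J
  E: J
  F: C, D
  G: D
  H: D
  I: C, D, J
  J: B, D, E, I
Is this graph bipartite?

I-D-J-I is an odd cycle (length 3), and a bipartite graph can contain only even cycles.

No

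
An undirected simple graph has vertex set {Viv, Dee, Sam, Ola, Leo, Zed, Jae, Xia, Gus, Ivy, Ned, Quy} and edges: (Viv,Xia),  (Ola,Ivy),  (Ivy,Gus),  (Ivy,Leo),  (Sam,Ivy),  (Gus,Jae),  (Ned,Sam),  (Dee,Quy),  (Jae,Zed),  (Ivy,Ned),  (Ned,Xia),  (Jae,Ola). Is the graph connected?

Component: {Dee, Quy}
Component: {Viv, Sam, Ola, Leo, Zed, Jae, Xia, Gus, Ivy, Ned}
No edge joins these 2 groups, so the graph is disconnected.

No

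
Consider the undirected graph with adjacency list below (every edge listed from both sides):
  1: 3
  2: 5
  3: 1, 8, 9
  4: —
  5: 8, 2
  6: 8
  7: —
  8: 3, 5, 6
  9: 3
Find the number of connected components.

3

Component: {4}
Component: {7}
Component: {1, 2, 3, 5, 6, 8, 9}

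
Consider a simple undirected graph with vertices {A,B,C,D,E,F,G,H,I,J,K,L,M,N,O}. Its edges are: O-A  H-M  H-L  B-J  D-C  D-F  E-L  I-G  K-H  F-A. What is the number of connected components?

5

Component: {N}
Component: {B, J}
Component: {G, I}
Component: {A, C, D, F, O}
Component: {E, H, K, L, M}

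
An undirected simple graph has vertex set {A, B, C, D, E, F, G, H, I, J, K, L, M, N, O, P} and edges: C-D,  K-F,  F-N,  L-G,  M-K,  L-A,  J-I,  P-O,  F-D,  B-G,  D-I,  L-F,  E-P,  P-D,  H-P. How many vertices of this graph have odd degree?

Degrees: A:1, B:1, C:1, D:4, E:1, F:4, G:2, H:1, I:2, J:1, K:2, L:3, M:1, N:1, O:1, P:4
Odd-degree vertices: A, B, C, E, H, J, L, M, N, O.

10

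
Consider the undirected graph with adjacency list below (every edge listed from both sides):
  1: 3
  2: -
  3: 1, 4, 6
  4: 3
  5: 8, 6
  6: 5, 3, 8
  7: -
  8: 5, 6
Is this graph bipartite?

5-6-8-5 is an odd cycle (length 3), and a bipartite graph can contain only even cycles.

No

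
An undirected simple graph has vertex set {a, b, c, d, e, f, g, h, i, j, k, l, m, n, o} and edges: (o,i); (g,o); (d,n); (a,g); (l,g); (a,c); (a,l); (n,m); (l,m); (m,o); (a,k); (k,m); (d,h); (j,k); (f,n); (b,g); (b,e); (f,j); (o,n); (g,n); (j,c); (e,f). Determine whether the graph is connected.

Yes

Starting from a and exploring outward reaches every vertex (a, g, c, l, k, n, b, o, j, m, d, f, e, i, h); the graph is connected.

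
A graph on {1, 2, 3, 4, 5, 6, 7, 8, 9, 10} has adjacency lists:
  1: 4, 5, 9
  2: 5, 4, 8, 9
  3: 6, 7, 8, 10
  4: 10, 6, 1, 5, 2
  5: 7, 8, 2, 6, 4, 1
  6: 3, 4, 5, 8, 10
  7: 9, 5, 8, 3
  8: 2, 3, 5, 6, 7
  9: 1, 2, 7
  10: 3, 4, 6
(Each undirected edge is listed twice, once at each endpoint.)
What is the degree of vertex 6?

5

Neighbors of 6: 3, 4, 5, 8, 10.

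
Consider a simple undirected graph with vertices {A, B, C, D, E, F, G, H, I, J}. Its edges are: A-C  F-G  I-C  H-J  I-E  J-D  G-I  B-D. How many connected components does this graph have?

2

Component: {B, D, H, J}
Component: {A, C, E, F, G, I}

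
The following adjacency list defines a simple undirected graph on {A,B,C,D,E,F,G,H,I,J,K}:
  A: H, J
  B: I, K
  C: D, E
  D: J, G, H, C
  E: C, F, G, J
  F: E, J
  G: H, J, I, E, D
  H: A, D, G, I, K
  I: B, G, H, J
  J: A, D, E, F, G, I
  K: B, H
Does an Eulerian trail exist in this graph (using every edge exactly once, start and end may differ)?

Degrees: A:2, B:2, C:2, D:4, E:4, F:2, G:5, H:5, I:4, J:6, K:2
Odd-degree vertices: G, H (2 total).
The non-isolated vertices are connected and exactly 2 have odd degree, so an Eulerian trail exists (from G to H).

Yes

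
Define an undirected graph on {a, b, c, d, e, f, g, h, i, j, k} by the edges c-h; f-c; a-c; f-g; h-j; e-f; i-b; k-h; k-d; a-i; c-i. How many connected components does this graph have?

1

Component: {a, b, c, d, e, f, g, h, i, j, k}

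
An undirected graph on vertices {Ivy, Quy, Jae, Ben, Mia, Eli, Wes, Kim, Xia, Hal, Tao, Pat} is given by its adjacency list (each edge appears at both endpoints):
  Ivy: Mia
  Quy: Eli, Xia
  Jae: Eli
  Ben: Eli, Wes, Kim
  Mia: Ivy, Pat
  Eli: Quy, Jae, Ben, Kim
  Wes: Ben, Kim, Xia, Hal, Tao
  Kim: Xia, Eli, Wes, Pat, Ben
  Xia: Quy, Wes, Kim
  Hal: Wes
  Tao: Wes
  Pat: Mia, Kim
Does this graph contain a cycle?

|V| = 12, |E| = 15, number of components = 1.
Since 15 > 12 - 1, a cycle must exist; for instance Kim-Wes-Ben-Kim.

Yes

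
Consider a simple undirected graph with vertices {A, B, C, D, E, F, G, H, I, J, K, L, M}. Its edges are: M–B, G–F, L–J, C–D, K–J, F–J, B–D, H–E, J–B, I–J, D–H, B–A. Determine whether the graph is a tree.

Yes

The graph has 13 vertices and 12 edges.
Connected and |E| = |V| - 1, which characterizes a tree.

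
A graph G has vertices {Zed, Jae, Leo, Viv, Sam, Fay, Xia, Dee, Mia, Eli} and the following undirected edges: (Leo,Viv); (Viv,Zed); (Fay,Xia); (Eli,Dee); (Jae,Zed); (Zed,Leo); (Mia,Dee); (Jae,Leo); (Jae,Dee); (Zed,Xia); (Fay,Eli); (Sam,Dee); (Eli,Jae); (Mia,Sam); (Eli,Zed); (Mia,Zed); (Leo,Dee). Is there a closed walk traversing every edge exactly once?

Degrees: Zed:6, Jae:4, Leo:4, Viv:2, Sam:2, Fay:2, Xia:2, Dee:5, Mia:3, Eli:4
Dee, Mia have odd degree; an Eulerian circuit needs every degree to be even, so none exists.

No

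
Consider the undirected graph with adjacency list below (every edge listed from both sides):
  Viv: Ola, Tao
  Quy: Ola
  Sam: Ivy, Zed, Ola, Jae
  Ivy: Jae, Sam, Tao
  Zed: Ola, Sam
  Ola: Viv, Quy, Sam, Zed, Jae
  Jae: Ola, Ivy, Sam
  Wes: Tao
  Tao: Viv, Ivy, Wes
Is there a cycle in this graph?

Yes

|V| = 9, |E| = 12, number of components = 1.
Since 12 > 9 - 1, a cycle must exist; for instance Viv-Ola-Jae-Sam-Ivy-Tao-Viv.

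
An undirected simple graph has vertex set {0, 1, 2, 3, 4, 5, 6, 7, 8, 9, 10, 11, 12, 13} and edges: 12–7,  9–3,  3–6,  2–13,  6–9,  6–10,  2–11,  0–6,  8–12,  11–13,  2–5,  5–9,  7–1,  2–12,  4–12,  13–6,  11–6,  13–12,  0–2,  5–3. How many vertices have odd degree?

10

Degrees: 0:2, 1:1, 2:5, 3:3, 4:1, 5:3, 6:6, 7:2, 8:1, 9:3, 10:1, 11:3, 12:5, 13:4
Odd-degree vertices: 1, 2, 3, 4, 5, 8, 9, 10, 11, 12.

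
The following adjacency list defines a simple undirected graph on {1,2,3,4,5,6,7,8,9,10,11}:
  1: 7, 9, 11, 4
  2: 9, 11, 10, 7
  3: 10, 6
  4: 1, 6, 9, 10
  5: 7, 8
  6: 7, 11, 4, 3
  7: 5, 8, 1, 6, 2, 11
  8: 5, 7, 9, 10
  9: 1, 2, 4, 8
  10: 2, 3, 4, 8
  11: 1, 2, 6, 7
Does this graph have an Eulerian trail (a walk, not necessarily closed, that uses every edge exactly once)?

Degrees: 1:4, 2:4, 3:2, 4:4, 5:2, 6:4, 7:6, 8:4, 9:4, 10:4, 11:4
Odd-degree vertices: none (0 total).
With 0 odd-degree vertices and all edges in one connected piece, an Eulerian trail exists.

Yes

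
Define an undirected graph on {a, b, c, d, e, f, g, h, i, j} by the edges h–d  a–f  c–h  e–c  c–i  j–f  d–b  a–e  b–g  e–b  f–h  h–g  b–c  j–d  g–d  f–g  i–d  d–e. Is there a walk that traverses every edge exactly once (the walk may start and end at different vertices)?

Degrees: a:2, b:4, c:4, d:6, e:4, f:4, g:4, h:4, i:2, j:2
Odd-degree vertices: none (0 total).
The non-isolated vertices are connected and exactly 0 have odd degree, so an Eulerian trail exists.

Yes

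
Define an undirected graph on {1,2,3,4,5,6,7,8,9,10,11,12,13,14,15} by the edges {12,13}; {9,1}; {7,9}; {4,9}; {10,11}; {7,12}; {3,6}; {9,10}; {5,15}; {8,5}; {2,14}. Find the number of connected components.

Component: {2, 14}
Component: {3, 6}
Component: {5, 8, 15}
Component: {1, 4, 7, 9, 10, 11, 12, 13}

4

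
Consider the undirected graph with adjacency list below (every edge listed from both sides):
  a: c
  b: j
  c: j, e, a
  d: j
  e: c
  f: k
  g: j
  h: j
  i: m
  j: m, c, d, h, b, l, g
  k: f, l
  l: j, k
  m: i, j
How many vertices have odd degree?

Degrees: a:1, b:1, c:3, d:1, e:1, f:1, g:1, h:1, i:1, j:7, k:2, l:2, m:2
Odd-degree vertices: a, b, c, d, e, f, g, h, i, j.

10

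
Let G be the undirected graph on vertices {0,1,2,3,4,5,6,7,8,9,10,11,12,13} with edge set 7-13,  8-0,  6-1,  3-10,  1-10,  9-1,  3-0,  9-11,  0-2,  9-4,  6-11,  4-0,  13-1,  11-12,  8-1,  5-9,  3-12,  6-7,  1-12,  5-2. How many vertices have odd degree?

Degrees: 0:4, 1:6, 2:2, 3:3, 4:2, 5:2, 6:3, 7:2, 8:2, 9:4, 10:2, 11:3, 12:3, 13:2
Odd-degree vertices: 3, 6, 11, 12.

4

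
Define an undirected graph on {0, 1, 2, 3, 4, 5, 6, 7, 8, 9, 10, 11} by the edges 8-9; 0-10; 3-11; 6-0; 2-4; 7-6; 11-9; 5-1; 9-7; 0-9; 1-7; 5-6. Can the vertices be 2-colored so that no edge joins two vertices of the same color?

A valid 2-coloring puts {1, 3, 4, 6, 9, 10} on one side and {0, 2, 5, 7, 8, 11} on the other; every edge crosses between the two sides.

Yes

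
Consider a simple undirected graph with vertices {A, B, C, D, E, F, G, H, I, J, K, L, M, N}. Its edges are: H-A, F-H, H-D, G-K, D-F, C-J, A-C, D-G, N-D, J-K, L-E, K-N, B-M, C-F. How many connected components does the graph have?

Component: {I}
Component: {B, M}
Component: {E, L}
Component: {A, C, D, F, G, H, J, K, N}

4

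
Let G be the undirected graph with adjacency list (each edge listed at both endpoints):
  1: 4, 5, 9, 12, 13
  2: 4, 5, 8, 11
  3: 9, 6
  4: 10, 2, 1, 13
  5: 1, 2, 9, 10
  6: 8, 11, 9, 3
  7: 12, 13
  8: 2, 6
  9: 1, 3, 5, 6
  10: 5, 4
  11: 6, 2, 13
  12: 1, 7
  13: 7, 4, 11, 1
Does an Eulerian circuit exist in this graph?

Degrees: 1:5, 2:4, 3:2, 4:4, 5:4, 6:4, 7:2, 8:2, 9:4, 10:2, 11:3, 12:2, 13:4
1, 11 have odd degree; an Eulerian circuit needs every degree to be even, so none exists.

No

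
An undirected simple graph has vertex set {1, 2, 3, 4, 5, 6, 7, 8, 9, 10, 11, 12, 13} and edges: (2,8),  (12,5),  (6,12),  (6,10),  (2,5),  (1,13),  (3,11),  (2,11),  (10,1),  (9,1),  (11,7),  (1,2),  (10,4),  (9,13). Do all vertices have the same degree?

No

Degrees: 1:4, 2:4, 3:1, 4:1, 5:2, 6:2, 7:1, 8:1, 9:2, 10:3, 11:3, 12:2, 13:2
Degrees are not all equal (e.g. deg(3)=1 but deg(1)=4); not regular.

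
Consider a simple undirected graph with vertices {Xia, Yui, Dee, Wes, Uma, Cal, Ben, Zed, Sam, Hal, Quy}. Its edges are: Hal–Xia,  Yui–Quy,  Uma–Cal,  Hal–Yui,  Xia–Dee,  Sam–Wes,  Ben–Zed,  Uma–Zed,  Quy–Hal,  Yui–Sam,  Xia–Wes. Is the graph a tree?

The graph has 11 vertices and 11 edges.
It is not connected, so it is not a tree.

No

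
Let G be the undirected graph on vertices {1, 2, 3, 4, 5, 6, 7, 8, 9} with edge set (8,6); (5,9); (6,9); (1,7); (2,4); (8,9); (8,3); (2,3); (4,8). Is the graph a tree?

No

|V| = 9, |E| = 9.
It is not connected, so it is not a tree.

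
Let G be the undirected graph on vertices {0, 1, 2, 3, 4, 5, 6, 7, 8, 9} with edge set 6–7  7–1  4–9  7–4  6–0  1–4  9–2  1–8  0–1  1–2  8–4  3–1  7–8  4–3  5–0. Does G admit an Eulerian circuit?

No

Degrees: 0:3, 1:6, 2:2, 3:2, 4:5, 5:1, 6:2, 7:4, 8:3, 9:2
Vertices with odd degree: 0, 4, 5, 8. An Eulerian circuit requires all degrees even.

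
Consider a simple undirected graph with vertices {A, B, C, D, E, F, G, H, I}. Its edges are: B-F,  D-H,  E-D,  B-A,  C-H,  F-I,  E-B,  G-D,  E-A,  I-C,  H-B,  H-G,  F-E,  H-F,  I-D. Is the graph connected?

A breadth-first search from A visits A, B, E, H, F, D, G, C, I — all 9 vertices — so the graph is connected.

Yes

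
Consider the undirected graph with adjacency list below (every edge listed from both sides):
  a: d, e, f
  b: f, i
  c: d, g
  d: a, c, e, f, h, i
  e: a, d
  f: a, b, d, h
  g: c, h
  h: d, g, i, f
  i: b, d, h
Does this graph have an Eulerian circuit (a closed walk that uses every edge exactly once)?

No

Degrees: a:3, b:2, c:2, d:6, e:2, f:4, g:2, h:4, i:3
Vertices with odd degree: a, i. An Eulerian circuit requires all degrees even.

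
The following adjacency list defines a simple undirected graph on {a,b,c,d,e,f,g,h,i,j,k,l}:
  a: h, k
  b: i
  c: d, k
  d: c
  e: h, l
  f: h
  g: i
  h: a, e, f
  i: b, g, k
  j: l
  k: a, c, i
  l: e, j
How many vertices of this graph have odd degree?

Degrees: a:2, b:1, c:2, d:1, e:2, f:1, g:1, h:3, i:3, j:1, k:3, l:2
Odd-degree vertices: b, d, f, g, h, i, j, k.

8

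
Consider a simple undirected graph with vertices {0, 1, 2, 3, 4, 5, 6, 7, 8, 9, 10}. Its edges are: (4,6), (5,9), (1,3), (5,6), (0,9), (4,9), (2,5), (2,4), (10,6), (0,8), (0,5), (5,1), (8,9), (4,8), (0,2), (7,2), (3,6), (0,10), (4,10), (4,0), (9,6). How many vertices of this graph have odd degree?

6

Degrees: 0:6, 1:2, 2:4, 3:2, 4:6, 5:5, 6:5, 7:1, 8:3, 9:5, 10:3
Odd-degree vertices: 5, 6, 7, 8, 9, 10.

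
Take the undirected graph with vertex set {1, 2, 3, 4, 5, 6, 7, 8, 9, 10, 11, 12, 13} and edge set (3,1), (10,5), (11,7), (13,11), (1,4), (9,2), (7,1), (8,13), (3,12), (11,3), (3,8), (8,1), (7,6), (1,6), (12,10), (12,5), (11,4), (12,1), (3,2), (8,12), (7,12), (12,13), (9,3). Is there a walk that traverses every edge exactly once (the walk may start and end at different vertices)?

Yes

Degrees: 1:6, 2:2, 3:6, 4:2, 5:2, 6:2, 7:4, 8:4, 9:2, 10:2, 11:4, 12:7, 13:3
Odd-degree vertices: 12, 13 (2 total).
The non-isolated vertices are connected and exactly 2 have odd degree, so an Eulerian trail exists (from 12 to 13).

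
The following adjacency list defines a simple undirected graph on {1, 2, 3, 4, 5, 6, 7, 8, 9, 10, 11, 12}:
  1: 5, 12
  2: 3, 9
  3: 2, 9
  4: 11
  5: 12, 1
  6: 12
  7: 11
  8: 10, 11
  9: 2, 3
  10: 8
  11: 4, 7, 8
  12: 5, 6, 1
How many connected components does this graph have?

3

Component: {2, 3, 9}
Component: {1, 5, 6, 12}
Component: {4, 7, 8, 10, 11}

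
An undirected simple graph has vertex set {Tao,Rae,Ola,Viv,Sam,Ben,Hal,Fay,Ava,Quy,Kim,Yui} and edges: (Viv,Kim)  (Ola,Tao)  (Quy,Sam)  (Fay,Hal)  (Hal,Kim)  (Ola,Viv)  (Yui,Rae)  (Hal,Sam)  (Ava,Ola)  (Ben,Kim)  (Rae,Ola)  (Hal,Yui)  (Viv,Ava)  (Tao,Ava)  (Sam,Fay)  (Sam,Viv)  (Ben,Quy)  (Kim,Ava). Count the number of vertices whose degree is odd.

Degrees: Tao:2, Rae:2, Ola:4, Viv:4, Sam:4, Ben:2, Hal:4, Fay:2, Ava:4, Quy:2, Kim:4, Yui:2
Odd-degree vertices: none.

0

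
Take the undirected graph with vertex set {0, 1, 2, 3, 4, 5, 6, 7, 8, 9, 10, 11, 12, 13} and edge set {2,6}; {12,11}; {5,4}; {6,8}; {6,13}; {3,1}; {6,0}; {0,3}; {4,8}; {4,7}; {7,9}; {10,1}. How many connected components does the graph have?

2

Component: {11, 12}
Component: {0, 1, 2, 3, 4, 5, 6, 7, 8, 9, 10, 13}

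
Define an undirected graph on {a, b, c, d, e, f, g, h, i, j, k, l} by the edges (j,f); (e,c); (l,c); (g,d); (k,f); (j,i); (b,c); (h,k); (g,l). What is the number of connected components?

3

Component: {a}
Component: {f, h, i, j, k}
Component: {b, c, d, e, g, l}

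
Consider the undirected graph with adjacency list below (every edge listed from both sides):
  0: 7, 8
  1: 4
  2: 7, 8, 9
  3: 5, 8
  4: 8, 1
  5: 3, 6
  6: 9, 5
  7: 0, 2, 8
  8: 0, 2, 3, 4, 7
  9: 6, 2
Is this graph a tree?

The graph has 10 vertices and 12 edges.
A tree on 10 vertices has exactly 9 edges; this graph has 12, so it contains a cycle and is not a tree.

No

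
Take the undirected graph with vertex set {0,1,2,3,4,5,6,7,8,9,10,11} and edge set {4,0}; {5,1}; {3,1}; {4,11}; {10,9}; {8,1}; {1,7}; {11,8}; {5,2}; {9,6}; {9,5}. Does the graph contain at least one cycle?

No

The graph has 12 vertices, 11 edges, and 1 connected component.
A forest on 12 vertices with 1 component has exactly 11 edges, which matches — so no cycle.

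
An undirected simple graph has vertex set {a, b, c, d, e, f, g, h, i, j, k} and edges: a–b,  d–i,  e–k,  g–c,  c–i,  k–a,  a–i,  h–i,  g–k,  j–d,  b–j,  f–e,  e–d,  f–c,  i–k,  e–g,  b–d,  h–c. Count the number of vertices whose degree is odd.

4

Degrees: a:3, b:3, c:4, d:4, e:4, f:2, g:3, h:2, i:5, j:2, k:4
Odd-degree vertices: a, b, g, i.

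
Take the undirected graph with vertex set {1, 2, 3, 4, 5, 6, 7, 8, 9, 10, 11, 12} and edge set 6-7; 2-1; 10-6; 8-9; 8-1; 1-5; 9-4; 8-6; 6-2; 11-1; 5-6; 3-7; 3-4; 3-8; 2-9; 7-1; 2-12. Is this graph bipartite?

Yes

A valid 2-coloring puts {2, 4, 5, 7, 8, 10, 11} on one side and {1, 3, 6, 9, 12} on the other; every edge crosses between the two sides.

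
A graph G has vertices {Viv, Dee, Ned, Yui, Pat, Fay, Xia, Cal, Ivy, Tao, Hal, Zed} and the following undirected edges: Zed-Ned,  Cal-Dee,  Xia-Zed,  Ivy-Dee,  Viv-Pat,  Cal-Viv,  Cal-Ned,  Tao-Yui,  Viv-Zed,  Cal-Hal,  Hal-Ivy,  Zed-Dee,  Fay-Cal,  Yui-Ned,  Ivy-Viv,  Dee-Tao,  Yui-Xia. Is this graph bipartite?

Dee-Tao-Yui-Ned-Zed-Dee is an odd cycle (length 5), and a bipartite graph can contain only even cycles.

No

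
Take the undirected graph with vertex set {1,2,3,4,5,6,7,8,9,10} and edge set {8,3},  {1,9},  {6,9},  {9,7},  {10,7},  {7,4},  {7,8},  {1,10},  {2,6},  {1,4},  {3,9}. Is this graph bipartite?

A valid 2-coloring puts {2, 4, 5, 8, 9, 10} on one side and {1, 3, 6, 7} on the other; every edge crosses between the two sides.

Yes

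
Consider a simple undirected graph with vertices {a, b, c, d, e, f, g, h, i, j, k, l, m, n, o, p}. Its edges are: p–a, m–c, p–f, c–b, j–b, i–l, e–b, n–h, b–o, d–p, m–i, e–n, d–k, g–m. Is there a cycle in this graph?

|V| = 16, |E| = 14, number of components = 2.
A forest on 16 vertices with 2 components has exactly 14 edges, which matches — so no cycle.

No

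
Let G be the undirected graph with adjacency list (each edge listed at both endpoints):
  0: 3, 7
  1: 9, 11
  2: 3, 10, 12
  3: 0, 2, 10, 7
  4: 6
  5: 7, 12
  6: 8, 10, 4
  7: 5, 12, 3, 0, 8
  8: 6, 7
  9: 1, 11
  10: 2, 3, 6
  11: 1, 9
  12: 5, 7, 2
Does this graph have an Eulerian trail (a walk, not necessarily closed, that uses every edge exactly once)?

No

Degrees: 0:2, 1:2, 2:3, 3:4, 4:1, 5:2, 6:3, 7:5, 8:2, 9:2, 10:3, 11:2, 12:3
Odd-degree vertices: 2, 4, 6, 7, 10, 12 (6 total).
With 6 odd-degree vertices (more than two), no single trail can use every edge.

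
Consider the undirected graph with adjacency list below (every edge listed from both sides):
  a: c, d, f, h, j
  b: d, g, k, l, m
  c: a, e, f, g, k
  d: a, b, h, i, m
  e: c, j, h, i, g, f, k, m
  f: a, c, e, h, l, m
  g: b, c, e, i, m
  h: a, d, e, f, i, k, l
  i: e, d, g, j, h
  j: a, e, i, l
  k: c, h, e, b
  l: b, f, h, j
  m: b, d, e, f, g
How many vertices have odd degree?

8

Degrees: a:5, b:5, c:5, d:5, e:8, f:6, g:5, h:7, i:5, j:4, k:4, l:4, m:5
Odd-degree vertices: a, b, c, d, g, h, i, m.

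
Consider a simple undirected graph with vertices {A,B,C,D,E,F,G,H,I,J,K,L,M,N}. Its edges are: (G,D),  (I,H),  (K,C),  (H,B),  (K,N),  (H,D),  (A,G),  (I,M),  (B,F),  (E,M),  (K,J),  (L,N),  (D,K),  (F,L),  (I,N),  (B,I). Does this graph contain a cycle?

Yes

|V| = 14, |E| = 16, number of components = 1.
Since 16 > 14 - 1, a cycle must exist; for instance H-I-N-L-F-B-H.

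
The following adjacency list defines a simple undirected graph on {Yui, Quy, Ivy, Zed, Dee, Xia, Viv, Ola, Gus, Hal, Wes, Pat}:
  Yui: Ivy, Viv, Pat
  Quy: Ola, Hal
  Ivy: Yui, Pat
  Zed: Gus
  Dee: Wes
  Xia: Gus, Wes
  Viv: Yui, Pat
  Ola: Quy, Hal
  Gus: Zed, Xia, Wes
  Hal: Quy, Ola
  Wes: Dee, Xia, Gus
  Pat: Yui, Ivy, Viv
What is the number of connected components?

3

Component: {Quy, Ola, Hal}
Component: {Yui, Ivy, Viv, Pat}
Component: {Zed, Dee, Xia, Gus, Wes}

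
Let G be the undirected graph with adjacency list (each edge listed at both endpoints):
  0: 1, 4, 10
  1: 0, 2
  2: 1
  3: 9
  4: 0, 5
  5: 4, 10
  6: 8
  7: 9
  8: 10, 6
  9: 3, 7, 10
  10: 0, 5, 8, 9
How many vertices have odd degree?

Degrees: 0:3, 1:2, 2:1, 3:1, 4:2, 5:2, 6:1, 7:1, 8:2, 9:3, 10:4
Odd-degree vertices: 0, 2, 3, 6, 7, 9.

6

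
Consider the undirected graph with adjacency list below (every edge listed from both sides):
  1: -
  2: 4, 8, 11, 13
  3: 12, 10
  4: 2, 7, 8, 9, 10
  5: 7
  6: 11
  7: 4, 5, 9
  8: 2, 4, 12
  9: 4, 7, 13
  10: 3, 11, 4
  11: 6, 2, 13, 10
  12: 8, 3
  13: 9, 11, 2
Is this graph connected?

Component: {1}
Component: {2, 3, 4, 5, 6, 7, 8, 9, 10, 11, 12, 13}
There are 2 separate components, so the graph is not connected.

No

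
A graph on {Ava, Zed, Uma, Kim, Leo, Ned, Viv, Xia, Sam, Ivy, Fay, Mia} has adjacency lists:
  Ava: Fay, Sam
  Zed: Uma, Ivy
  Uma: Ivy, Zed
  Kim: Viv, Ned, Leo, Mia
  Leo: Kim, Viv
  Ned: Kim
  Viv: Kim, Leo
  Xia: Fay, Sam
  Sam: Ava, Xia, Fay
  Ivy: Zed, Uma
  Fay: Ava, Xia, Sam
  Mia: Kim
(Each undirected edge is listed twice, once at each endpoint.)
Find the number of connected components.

Component: {Zed, Uma, Ivy}
Component: {Ava, Xia, Sam, Fay}
Component: {Kim, Leo, Ned, Viv, Mia}

3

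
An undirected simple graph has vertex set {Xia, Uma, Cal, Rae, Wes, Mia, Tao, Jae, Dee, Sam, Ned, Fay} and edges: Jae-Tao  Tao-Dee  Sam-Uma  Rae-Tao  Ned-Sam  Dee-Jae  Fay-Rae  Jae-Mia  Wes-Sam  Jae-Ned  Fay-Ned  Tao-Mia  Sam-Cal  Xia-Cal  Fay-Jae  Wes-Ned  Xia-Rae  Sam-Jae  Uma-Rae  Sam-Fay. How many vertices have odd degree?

0

Degrees: Xia:2, Uma:2, Cal:2, Rae:4, Wes:2, Mia:2, Tao:4, Jae:6, Dee:2, Sam:6, Ned:4, Fay:4
Odd-degree vertices: none.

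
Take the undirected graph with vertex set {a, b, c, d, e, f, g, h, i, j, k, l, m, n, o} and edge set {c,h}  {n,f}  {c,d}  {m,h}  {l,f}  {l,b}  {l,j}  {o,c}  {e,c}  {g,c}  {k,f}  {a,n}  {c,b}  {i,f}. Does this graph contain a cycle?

No

The graph has 15 vertices, 14 edges, and 1 connected component.
A forest on 15 vertices with 1 component has exactly 14 edges, which matches — so no cycle.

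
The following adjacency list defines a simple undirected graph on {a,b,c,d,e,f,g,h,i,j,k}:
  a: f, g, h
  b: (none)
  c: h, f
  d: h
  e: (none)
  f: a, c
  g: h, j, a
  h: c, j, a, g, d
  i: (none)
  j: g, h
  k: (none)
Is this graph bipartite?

h-g-j-h is an odd cycle (length 3), and a bipartite graph can contain only even cycles.

No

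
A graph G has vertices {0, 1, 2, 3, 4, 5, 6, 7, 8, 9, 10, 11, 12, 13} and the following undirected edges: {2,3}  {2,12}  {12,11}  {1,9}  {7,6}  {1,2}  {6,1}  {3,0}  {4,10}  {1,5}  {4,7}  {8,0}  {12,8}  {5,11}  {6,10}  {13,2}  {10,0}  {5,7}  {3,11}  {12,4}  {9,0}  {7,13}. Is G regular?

Degrees: 0:4, 1:4, 2:4, 3:3, 4:3, 5:3, 6:3, 7:4, 8:2, 9:2, 10:3, 11:3, 12:4, 13:2
Vertex 8 has degree 2 while 0 has degree 4, so the graph is not regular.

No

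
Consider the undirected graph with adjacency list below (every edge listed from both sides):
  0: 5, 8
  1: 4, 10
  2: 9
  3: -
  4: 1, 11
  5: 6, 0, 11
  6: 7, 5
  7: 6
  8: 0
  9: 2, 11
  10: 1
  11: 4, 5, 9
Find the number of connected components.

2

Component: {3}
Component: {0, 1, 2, 4, 5, 6, 7, 8, 9, 10, 11}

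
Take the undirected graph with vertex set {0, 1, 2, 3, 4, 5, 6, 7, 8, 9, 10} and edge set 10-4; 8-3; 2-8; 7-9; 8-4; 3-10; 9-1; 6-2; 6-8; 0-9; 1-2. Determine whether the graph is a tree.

No

|V| = 11, |E| = 11.
It is not connected, so it is not a tree.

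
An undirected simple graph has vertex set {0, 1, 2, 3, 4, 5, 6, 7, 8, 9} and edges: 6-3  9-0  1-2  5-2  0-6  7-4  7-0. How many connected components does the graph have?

3

Component: {8}
Component: {1, 2, 5}
Component: {0, 3, 4, 6, 7, 9}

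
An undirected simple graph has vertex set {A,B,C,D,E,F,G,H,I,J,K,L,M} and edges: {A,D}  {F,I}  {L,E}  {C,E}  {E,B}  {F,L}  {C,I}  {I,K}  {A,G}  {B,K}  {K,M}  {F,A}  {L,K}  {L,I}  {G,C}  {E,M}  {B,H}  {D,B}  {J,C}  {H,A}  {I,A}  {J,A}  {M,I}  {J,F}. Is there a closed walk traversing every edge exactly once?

Degrees: A:6, B:4, C:4, D:2, E:4, F:4, G:2, H:2, I:6, J:3, K:4, L:4, M:3
Vertices with odd degree: J, M. An Eulerian circuit requires all degrees even.

No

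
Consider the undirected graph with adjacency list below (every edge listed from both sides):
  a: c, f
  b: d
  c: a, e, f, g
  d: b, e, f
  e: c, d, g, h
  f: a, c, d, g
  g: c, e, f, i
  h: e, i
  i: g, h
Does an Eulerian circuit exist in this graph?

No

Degrees: a:2, b:1, c:4, d:3, e:4, f:4, g:4, h:2, i:2
b, d have odd degree; an Eulerian circuit needs every degree to be even, so none exists.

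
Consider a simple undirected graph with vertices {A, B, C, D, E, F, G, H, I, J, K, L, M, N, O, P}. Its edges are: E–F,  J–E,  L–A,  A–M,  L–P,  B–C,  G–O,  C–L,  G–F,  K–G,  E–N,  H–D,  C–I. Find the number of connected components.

3

Component: {D, H}
Component: {A, B, C, I, L, M, P}
Component: {E, F, G, J, K, N, O}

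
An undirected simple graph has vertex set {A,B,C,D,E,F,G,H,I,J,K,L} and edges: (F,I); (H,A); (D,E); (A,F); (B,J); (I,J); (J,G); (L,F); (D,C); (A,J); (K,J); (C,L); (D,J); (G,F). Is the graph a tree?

The graph has 12 vertices and 14 edges.
Connected but with 14 > 11 edges, so it has a cycle and is not a tree.

No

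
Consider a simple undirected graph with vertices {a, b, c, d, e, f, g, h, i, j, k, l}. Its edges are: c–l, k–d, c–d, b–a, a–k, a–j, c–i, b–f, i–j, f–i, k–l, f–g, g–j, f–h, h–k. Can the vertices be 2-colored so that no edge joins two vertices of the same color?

No

a-b-f-h-k-a is an odd cycle (length 5), and a bipartite graph can contain only even cycles.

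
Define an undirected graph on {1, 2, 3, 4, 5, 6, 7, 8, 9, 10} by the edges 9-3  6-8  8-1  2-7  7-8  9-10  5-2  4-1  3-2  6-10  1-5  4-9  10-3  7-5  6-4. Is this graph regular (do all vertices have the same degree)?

Degrees: 1:3, 2:3, 3:3, 4:3, 5:3, 6:3, 7:3, 8:3, 9:3, 10:3
Every vertex has degree 3, so the graph is 3-regular.

Yes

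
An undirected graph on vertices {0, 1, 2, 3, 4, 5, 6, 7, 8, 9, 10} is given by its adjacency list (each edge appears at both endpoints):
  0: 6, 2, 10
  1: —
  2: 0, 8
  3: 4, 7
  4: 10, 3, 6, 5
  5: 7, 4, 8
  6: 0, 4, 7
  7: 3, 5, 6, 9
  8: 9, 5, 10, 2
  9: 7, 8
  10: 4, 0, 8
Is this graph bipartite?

Yes

Partition the vertices as {1, 2, 3, 5, 6, 9, 10} vs {0, 4, 7, 8}. Each listed edge has one endpoint in each part, so the graph is bipartite.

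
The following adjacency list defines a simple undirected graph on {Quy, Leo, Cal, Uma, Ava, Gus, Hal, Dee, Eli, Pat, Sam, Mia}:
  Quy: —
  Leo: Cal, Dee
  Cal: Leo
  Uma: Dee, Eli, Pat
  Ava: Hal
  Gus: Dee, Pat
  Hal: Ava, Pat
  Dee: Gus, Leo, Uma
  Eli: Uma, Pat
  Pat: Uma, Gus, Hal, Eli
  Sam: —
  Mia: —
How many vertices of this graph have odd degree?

Degrees: Quy:0, Leo:2, Cal:1, Uma:3, Ava:1, Gus:2, Hal:2, Dee:3, Eli:2, Pat:4, Sam:0, Mia:0
Odd-degree vertices: Cal, Uma, Ava, Dee.

4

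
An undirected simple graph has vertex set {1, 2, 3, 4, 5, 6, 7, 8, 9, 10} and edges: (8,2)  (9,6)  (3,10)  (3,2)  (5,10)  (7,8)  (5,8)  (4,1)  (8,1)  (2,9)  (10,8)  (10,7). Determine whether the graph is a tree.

No

|V| = 10, |E| = 12.
A tree on 10 vertices has exactly 9 edges; this graph has 12, so it contains a cycle and is not a tree.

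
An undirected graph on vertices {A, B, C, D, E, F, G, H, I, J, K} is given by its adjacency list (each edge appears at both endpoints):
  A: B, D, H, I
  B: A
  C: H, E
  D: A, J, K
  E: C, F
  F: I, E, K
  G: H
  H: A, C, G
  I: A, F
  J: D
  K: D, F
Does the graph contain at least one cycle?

Yes

|V| = 11, |E| = 12, number of components = 1.
One cycle is A-H-C-E-F-K-D-A.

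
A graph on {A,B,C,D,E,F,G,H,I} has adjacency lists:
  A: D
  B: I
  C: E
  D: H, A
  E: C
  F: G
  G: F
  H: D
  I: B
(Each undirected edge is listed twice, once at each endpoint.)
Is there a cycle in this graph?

No

The graph has 9 vertices, 5 edges, and 4 connected components.
A forest on 9 vertices with 4 components has exactly 5 edges, which matches — so no cycle.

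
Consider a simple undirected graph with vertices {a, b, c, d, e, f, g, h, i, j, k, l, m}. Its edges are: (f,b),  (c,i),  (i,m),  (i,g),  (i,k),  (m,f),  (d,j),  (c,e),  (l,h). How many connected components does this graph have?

Component: {a}
Component: {d, j}
Component: {h, l}
Component: {b, c, e, f, g, i, k, m}

4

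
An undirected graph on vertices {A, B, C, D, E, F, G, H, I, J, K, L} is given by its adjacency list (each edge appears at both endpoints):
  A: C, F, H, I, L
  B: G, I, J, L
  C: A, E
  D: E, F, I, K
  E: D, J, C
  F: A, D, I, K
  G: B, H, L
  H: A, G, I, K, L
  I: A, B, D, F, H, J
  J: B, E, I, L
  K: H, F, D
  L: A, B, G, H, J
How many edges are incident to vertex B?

Neighbors of B: G, I, J, L.

4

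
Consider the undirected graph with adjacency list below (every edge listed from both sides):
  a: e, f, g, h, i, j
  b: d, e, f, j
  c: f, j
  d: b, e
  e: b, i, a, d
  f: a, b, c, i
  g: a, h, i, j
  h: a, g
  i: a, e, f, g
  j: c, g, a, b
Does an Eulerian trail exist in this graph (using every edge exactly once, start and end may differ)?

Yes

Degrees: a:6, b:4, c:2, d:2, e:4, f:4, g:4, h:2, i:4, j:4
Odd-degree vertices: none (0 total).
The non-isolated vertices are connected and exactly 0 have odd degree, so an Eulerian trail exists.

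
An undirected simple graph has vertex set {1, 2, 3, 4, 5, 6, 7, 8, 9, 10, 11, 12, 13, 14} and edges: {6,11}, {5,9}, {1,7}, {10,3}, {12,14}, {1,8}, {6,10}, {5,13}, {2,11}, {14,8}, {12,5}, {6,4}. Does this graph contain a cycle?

The graph has 14 vertices, 12 edges, and 2 connected components.
A forest on 14 vertices with 2 components has exactly 12 edges, which matches — so no cycle.

No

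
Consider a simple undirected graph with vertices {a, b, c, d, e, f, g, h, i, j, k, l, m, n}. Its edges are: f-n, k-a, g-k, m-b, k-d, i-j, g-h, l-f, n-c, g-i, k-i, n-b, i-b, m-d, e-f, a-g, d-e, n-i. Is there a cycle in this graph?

|V| = 14, |E| = 18, number of components = 1.
Since 18 > 14 - 1, a cycle must exist; for instance k-i-n-b-m-d-k.

Yes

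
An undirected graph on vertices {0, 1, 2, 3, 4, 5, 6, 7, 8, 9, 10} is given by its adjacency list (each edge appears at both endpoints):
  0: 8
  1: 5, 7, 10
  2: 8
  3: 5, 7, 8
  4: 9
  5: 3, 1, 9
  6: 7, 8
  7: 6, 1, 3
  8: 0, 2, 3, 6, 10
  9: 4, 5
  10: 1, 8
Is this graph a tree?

The graph has 11 vertices and 13 edges.
A tree on 11 vertices has exactly 10 edges; this graph has 13, so it contains a cycle and is not a tree.

No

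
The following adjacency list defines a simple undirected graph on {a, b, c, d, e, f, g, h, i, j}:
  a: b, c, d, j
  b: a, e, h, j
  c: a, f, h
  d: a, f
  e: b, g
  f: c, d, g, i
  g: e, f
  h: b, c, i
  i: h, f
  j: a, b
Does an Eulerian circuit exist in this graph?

No

Degrees: a:4, b:4, c:3, d:2, e:2, f:4, g:2, h:3, i:2, j:2
c, h have odd degree; an Eulerian circuit needs every degree to be even, so none exists.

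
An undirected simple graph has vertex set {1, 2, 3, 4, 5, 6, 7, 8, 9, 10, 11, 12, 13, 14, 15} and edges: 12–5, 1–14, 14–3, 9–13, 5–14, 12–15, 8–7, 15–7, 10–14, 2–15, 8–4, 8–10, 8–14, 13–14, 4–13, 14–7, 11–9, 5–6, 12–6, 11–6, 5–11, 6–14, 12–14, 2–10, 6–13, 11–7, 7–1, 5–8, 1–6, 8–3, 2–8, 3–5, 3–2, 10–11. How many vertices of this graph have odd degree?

6

Degrees: 1:3, 2:4, 3:4, 4:2, 5:6, 6:6, 7:5, 8:7, 9:2, 10:4, 11:5, 12:4, 13:4, 14:9, 15:3
Odd-degree vertices: 1, 7, 8, 11, 14, 15.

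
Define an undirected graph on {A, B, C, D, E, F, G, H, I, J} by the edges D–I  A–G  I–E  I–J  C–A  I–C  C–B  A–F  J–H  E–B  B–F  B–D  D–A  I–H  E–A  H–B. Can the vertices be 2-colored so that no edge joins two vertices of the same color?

The cycle H-I-J-H has length 3, which is odd, so the graph is not bipartite.

No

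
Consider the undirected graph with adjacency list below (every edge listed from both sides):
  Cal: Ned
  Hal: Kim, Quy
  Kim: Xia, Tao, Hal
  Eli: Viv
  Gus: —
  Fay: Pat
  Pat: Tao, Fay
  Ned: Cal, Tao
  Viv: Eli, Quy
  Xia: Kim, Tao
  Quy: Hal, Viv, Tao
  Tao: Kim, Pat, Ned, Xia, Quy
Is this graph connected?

Component: {Gus}
Component: {Cal, Hal, Kim, Eli, Fay, Pat, Ned, Viv, Xia, Quy, Tao}
No edge joins these 2 groups, so the graph is disconnected.

No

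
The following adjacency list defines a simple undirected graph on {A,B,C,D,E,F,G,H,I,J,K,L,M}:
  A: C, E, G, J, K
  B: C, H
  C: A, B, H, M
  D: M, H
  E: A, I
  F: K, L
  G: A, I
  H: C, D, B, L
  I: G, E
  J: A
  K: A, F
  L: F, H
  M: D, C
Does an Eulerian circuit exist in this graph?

No

Degrees: A:5, B:2, C:4, D:2, E:2, F:2, G:2, H:4, I:2, J:1, K:2, L:2, M:2
Vertices with odd degree: A, J. An Eulerian circuit requires all degrees even.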